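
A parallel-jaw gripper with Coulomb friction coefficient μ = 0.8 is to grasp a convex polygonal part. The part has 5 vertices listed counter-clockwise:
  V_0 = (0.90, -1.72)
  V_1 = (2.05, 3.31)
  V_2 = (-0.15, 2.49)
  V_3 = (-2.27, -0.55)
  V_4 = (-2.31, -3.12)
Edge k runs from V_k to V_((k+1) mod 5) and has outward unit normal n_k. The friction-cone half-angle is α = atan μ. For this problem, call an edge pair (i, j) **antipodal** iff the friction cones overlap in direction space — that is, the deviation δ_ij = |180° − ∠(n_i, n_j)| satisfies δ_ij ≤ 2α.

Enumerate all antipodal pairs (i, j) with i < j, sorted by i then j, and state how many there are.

count = 6; pairs: (0,1), (0,2), (0,3), (1,4), (2,4), (3,4)

α = atan 0.8 = 38.66°;  2α = 77.32°
n_0 = (+0.9748, -0.2229)
n_1 = (-0.3493, +0.9370)
n_2 = (-0.8202, +0.5720)
n_3 = (-0.9999, +0.0156)
n_4 = (+0.3998, -0.9166)
  (0,1): δ = 56.68°  ✓
  (0,2): δ = 22.01°  ✓
  (0,3): δ = 11.99°  ✓
  (0,4): δ = 126.44°  ·
  (1,2): δ = 145.33°  ·
  (1,3): δ = 111.33°  ·
  (1,4): δ = 3.12°  ✓
  (2,3): δ = 146.00°  ·
  (2,4): δ = 31.55°  ✓
  (3,4): δ = 65.54°  ✓
antipodal pairs: 6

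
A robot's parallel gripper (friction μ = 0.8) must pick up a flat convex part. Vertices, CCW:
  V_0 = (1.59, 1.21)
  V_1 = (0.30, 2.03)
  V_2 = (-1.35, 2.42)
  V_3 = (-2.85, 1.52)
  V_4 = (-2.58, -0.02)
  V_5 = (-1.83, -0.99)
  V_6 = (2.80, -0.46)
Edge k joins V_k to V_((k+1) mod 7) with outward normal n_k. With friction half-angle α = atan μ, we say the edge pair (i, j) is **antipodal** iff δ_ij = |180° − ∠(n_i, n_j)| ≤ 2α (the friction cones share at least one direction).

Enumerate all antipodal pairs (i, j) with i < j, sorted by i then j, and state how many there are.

count = 10; pairs: (0,3), (0,4), (0,5), (1,3), (1,4), (1,5), (2,5), (3,6), (4,6), (5,6)

α = atan 0.8 = 38.66°;  2α = 77.32°
n_0 = (+0.5365, +0.8439)
n_1 = (+0.2300, +0.9732)
n_2 = (-0.5145, +0.8575)
n_3 = (-0.9850, -0.1727)
n_4 = (-0.7911, -0.6117)
n_5 = (+0.1137, -0.9935)
n_6 = (+0.8098, +0.5867)
  (0,1): δ = 160.86°  ·
  (0,2): δ = 116.59°  ·
  (0,3): δ = 47.61°  ✓
  (0,4): δ = 19.85°  ✓
  (0,5): δ = 38.97°  ✓
  (0,6): δ = 158.37°  ·
  (1,2): δ = 135.74°  ·
  (1,3): δ = 66.76°  ✓
  (1,4): δ = 38.99°  ✓
  (1,5): δ = 19.83°  ✓
  (1,6): δ = 139.22°  ·
  (2,3): δ = 111.02°  ·
  (2,4): δ = 83.25°  ·
  (2,5): δ = 24.43°  ✓
  (2,6): δ = 94.96°  ·
  (3,4): δ = 152.23°  ·
  (3,5): δ = 93.41°  ·
  (3,6): δ = 25.98°  ✓
  (4,5): δ = 121.18°  ·
  (4,6): δ = 1.79°  ✓
  (5,6): δ = 60.61°  ✓
antipodal pairs: 10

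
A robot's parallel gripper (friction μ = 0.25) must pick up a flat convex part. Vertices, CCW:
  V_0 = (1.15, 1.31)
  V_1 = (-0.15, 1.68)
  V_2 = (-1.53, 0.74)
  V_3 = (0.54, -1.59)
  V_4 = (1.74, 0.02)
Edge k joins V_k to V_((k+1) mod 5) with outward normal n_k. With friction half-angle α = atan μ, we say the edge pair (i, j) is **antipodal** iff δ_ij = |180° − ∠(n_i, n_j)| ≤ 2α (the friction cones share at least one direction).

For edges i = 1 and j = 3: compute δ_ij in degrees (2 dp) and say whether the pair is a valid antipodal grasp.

α = atan 0.25 = 14.04°;  2α = 28.07°
edge 1: e_1 = (-1.38, -0.94);  n_1 = (-0.5630, +0.8265)
edge 3: e_3 = (+1.20, +1.61);  n_3 = (+0.8018, -0.5976)
∠(n_1, n_3) = 160.96°
δ = |180° − 160.96°| = 19.04°
19.04° ≤ 2α = 28.07°  →  valid

δ = 19.04°, valid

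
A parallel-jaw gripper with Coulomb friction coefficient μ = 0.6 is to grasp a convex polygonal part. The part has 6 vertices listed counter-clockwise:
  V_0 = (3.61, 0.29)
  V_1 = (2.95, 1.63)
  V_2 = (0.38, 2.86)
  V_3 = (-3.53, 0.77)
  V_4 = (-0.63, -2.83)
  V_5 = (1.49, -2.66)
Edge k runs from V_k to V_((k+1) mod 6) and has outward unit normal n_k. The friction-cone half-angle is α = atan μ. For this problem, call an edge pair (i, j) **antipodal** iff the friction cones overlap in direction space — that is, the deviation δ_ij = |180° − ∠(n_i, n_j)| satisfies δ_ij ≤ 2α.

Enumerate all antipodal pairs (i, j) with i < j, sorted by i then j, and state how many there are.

count = 5; pairs: (0,3), (1,3), (1,4), (2,4), (2,5)

α = atan 0.6 = 30.96°;  2α = 61.93°
n_0 = (+0.8971, +0.4418)
n_1 = (+0.4317, +0.9020)
n_2 = (-0.4714, +0.8819)
n_3 = (-0.7788, -0.6273)
n_4 = (+0.0799, -0.9968)
n_5 = (+0.8121, -0.5836)
  (0,1): δ = 141.80°  ·
  (0,2): δ = 88.10°  ·
  (0,3): δ = 12.63°  ✓
  (0,4): δ = 68.36°  ·
  (0,5): δ = 118.08°  ·
  (1,2): δ = 126.30°  ·
  (1,3): δ = 25.57°  ✓
  (1,4): δ = 30.16°  ✓
  (1,5): δ = 79.87°  ·
  (2,3): δ = 79.27°  ·
  (2,4): δ = 23.54°  ✓
  (2,5): δ = 26.17°  ✓
  (3,4): δ = 124.27°  ·
  (3,5): δ = 74.56°  ·
  (4,5): δ = 130.29°  ·
antipodal pairs: 5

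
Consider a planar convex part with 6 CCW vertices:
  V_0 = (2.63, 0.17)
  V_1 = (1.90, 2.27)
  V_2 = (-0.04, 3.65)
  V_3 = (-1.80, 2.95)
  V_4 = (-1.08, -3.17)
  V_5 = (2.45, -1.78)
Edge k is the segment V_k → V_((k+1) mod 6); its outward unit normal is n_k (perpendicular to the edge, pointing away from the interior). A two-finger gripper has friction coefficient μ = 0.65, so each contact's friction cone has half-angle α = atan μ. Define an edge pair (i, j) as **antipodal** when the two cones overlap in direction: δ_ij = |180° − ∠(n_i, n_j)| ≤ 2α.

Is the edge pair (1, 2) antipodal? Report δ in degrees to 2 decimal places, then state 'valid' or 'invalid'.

δ = 122.89°, invalid

α = atan 0.65 = 33.02°;  2α = 66.05°
edge 1: e_1 = (-1.94, +1.38);  n_1 = (+0.5796, +0.8149)
edge 2: e_2 = (-1.76, -0.70);  n_2 = (-0.3696, +0.9292)
∠(n_1, n_2) = 57.11°
δ = |180° − 57.11°| = 122.89°
122.89° > 2α = 66.05°  →  invalid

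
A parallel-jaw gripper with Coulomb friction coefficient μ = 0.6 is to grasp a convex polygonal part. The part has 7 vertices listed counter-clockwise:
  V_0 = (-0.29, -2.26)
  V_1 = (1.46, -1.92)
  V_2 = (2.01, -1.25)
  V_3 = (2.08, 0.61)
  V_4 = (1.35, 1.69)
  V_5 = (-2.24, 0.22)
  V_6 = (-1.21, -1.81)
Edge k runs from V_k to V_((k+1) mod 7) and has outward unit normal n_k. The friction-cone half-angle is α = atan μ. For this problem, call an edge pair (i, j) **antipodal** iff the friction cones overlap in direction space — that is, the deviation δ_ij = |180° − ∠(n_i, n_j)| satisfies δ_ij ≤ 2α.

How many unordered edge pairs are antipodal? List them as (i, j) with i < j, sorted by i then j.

count = 6; pairs: (0,4), (1,4), (2,5), (3,5), (3,6), (4,6)

α = atan 0.6 = 30.96°;  2α = 61.93°
n_0 = (+0.1907, -0.9816)
n_1 = (+0.7729, -0.6345)
n_2 = (+0.9993, -0.0376)
n_3 = (+0.8285, +0.5600)
n_4 = (-0.3789, +0.9254)
n_5 = (-0.8918, -0.4525)
n_6 = (-0.4394, -0.8983)
  (0,1): δ = 140.38°  ·
  (0,2): δ = 103.15°  ·
  (0,3): δ = 66.94°  ·
  (0,4): δ = 11.27°  ✓
  (0,5): δ = 105.91°  ·
  (0,6): δ = 142.94°  ·
  (1,2): δ = 142.77°  ·
  (1,3): δ = 106.56°  ·
  (1,4): δ = 28.35°  ✓
  (1,5): δ = 66.29°  ·
  (1,6): δ = 103.32°  ·
  (2,3): δ = 143.79°  ·
  (2,4): δ = 65.58°  ·
  (2,5): δ = 29.06°  ✓
  (2,6): δ = 66.09°  ·
  (3,4): δ = 101.79°  ·
  (3,5): δ = 7.15°  ✓
  (3,6): δ = 29.88°  ✓
  (4,5): δ = 85.36°  ·
  (4,6): δ = 48.33°  ✓
  (5,6): δ = 142.97°  ·
antipodal pairs: 6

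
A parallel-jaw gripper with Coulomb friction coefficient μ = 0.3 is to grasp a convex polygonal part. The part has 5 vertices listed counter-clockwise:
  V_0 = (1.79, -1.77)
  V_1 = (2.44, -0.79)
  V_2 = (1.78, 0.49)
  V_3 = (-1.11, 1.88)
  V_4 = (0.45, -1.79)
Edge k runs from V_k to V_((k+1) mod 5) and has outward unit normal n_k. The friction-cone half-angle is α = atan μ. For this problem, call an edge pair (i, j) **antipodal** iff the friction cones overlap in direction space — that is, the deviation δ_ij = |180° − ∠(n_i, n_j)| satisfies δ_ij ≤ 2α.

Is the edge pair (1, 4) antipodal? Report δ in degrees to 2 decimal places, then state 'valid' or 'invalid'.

δ = 63.58°, invalid

α = atan 0.3 = 16.70°;  2α = 33.40°
edge 1: e_1 = (-0.66, +1.28);  n_1 = (+0.8888, +0.4583)
edge 4: e_4 = (+1.34, +0.02);  n_4 = (+0.0149, -0.9999)
∠(n_1, n_4) = 116.42°
δ = |180° − 116.42°| = 63.58°
63.58° > 2α = 33.40°  →  invalid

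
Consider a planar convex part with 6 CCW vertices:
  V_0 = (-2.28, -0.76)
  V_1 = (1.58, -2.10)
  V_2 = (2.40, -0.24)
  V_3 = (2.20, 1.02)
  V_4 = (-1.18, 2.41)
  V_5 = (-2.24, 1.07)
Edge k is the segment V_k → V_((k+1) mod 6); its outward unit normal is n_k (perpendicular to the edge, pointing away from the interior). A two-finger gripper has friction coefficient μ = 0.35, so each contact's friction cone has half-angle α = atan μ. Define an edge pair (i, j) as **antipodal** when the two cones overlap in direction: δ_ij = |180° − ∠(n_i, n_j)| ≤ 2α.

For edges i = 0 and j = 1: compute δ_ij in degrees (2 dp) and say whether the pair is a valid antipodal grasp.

δ = 94.65°, invalid

α = atan 0.35 = 19.29°;  2α = 38.58°
edge 0: e_0 = (+3.86, -1.34);  n_0 = (-0.3280, -0.9447)
edge 1: e_1 = (+0.82, +1.86);  n_1 = (+0.9150, -0.4034)
∠(n_0, n_1) = 85.35°
δ = |180° − 85.35°| = 94.65°
94.65° > 2α = 38.58°  →  invalid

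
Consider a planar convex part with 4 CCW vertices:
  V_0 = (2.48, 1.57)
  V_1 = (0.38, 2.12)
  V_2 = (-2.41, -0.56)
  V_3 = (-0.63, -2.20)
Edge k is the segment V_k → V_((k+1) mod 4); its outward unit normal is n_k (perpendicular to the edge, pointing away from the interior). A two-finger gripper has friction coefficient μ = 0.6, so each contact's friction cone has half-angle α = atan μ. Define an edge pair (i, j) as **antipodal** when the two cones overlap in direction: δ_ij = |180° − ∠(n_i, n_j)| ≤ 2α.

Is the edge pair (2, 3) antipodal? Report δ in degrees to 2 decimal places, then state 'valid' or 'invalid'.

δ = 86.86°, invalid

α = atan 0.6 = 30.96°;  2α = 61.93°
edge 2: e_2 = (+1.78, -1.64);  n_2 = (-0.6776, -0.7354)
edge 3: e_3 = (+3.11, +3.77);  n_3 = (+0.7714, -0.6364)
∠(n_2, n_3) = 93.14°
δ = |180° − 93.14°| = 86.86°
86.86° > 2α = 61.93°  →  invalid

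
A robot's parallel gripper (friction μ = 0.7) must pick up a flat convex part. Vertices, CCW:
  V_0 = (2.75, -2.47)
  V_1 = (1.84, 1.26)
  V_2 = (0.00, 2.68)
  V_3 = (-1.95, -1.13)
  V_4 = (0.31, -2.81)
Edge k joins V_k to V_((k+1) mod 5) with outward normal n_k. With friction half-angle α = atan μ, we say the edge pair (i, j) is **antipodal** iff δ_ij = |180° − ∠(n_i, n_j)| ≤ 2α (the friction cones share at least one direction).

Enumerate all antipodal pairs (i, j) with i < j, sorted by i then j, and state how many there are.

count = 5; pairs: (0,2), (0,3), (1,3), (1,4), (2,4)

α = atan 0.7 = 34.99°;  2α = 69.98°
n_0 = (+0.9715, +0.2370)
n_1 = (+0.6110, +0.7917)
n_2 = (-0.8902, +0.4556)
n_3 = (-0.5966, -0.8025)
n_4 = (+0.1380, -0.9904)
  (0,1): δ = 141.37°  ·
  (0,2): δ = 40.81°  ✓
  (0,3): δ = 39.66°  ✓
  (0,4): δ = 84.22°  ·
  (1,2): δ = 79.45°  ·
  (1,3): δ = 1.03°  ✓
  (1,4): δ = 45.59°  ✓
  (2,3): δ = 99.52°  ·
  (2,4): δ = 54.96°  ✓
  (3,4): δ = 135.44°  ·
antipodal pairs: 5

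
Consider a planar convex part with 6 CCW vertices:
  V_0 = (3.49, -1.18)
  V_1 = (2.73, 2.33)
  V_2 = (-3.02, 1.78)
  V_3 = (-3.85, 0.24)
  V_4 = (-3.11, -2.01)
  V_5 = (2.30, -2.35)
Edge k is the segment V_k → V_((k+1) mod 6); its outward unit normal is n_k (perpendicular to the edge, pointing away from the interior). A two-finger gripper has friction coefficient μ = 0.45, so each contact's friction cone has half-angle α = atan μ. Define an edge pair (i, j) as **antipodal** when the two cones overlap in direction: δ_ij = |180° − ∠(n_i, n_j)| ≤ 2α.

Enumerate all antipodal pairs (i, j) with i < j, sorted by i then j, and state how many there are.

α = atan 0.45 = 24.23°;  2α = 48.46°
n_0 = (+0.9774, +0.2116)
n_1 = (-0.0952, +0.9955)
n_2 = (-0.8803, +0.4744)
n_3 = (-0.9499, -0.3124)
n_4 = (-0.0627, -0.9980)
n_5 = (+0.7011, -0.7131)
  (0,1): δ = 96.75°  ·
  (0,2): δ = 40.54°  ✓
  (0,3): δ = 5.99°  ✓
  (0,4): δ = 74.19°  ·
  (0,5): δ = 122.30°  ·
  (1,2): δ = 123.79°  ·
  (1,3): δ = 77.26°  ·
  (1,4): δ = 9.06°  ✓
  (1,5): δ = 39.05°  ✓
  (2,3): δ = 133.47°  ·
  (2,4): δ = 65.27°  ·
  (2,5): δ = 17.16°  ✓
  (3,4): δ = 111.80°  ·
  (3,5): δ = 63.69°  ·
  (4,5): δ = 131.89°  ·
antipodal pairs: 5

count = 5; pairs: (0,2), (0,3), (1,4), (1,5), (2,5)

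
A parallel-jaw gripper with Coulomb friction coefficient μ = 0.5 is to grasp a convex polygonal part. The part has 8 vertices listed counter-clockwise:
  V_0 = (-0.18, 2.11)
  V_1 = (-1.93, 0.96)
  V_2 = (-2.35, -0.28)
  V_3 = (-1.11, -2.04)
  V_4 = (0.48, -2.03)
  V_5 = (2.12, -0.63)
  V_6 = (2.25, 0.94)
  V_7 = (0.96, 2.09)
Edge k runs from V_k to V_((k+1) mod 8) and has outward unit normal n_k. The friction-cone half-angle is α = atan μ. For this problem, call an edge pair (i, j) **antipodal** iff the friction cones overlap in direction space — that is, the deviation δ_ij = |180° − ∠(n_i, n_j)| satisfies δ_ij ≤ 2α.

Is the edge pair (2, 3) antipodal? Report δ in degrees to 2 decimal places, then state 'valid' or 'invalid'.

α = atan 0.5 = 26.57°;  2α = 53.13°
edge 2: e_2 = (+1.24, -1.76);  n_2 = (-0.8175, -0.5760)
edge 3: e_3 = (+1.59, +0.01);  n_3 = (+0.0063, -1.0000)
∠(n_2, n_3) = 55.19°
δ = |180° − 55.19°| = 124.81°
124.81° > 2α = 53.13°  →  invalid

δ = 124.81°, invalid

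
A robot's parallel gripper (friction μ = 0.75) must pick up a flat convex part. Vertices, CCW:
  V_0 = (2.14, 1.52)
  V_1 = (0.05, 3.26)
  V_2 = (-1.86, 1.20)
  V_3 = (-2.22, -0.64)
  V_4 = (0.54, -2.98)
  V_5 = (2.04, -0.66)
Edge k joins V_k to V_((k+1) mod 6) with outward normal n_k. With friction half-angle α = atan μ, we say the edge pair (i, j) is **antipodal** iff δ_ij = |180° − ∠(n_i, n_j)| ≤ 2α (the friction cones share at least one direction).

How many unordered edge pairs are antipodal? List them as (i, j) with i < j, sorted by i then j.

count = 7; pairs: (0,2), (0,3), (1,4), (1,5), (2,4), (2,5), (3,5)

α = atan 0.75 = 36.87°;  2α = 73.74°
n_0 = (+0.6398, +0.7685)
n_1 = (-0.7333, +0.6799)
n_2 = (-0.9814, +0.1920)
n_3 = (-0.6467, -0.7628)
n_4 = (+0.8398, -0.5430)
n_5 = (+0.9989, -0.0458)
  (0,1): δ = 93.06°  ·
  (0,2): δ = 61.29°  ✓
  (0,3): δ = 0.51°  ✓
  (0,4): δ = 96.89°  ·
  (0,5): δ = 127.15°  ·
  (1,2): δ = 148.23°  ·
  (1,3): δ = 87.46°  ·
  (1,4): δ = 9.95°  ✓
  (1,5): δ = 40.21°  ✓
  (2,3): δ = 119.22°  ·
  (2,4): δ = 21.81°  ✓
  (2,5): δ = 8.44°  ✓
  (3,4): δ = 82.59°  ·
  (3,5): δ = 52.33°  ✓
  (4,5): δ = 149.74°  ·
antipodal pairs: 7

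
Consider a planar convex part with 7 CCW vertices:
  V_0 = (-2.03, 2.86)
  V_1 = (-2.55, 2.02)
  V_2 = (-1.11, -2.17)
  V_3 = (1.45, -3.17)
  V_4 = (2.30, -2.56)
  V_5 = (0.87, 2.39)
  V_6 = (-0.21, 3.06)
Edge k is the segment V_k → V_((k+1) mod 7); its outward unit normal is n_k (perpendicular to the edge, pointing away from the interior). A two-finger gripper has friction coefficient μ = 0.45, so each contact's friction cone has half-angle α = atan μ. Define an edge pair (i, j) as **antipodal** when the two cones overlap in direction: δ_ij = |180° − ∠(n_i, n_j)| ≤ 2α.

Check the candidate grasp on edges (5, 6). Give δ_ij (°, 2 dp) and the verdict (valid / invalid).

α = atan 0.45 = 24.23°;  2α = 48.46°
edge 5: e_5 = (-1.08, +0.67);  n_5 = (+0.5272, +0.8498)
edge 6: e_6 = (-1.82, -0.20);  n_6 = (-0.1092, +0.9940)
∠(n_5, n_6) = 38.09°
δ = |180° − 38.09°| = 141.91°
141.91° > 2α = 48.46°  →  invalid

δ = 141.91°, invalid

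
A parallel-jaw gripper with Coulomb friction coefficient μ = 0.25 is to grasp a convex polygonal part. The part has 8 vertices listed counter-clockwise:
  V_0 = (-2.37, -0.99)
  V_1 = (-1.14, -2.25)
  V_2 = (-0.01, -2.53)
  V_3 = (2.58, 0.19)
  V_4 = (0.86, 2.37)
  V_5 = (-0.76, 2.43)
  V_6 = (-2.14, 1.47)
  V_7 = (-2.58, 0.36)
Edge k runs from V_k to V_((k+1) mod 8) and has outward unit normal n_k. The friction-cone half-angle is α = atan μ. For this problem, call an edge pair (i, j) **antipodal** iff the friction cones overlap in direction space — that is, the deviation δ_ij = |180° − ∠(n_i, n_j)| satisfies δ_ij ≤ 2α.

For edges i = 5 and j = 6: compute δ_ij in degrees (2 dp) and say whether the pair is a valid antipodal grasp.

δ = 146.45°, invalid

α = atan 0.25 = 14.04°;  2α = 28.07°
edge 5: e_5 = (-1.38, -0.96);  n_5 = (-0.5711, +0.8209)
edge 6: e_6 = (-0.44, -1.11);  n_6 = (-0.9296, +0.3685)
∠(n_5, n_6) = 33.55°
δ = |180° − 33.55°| = 146.45°
146.45° > 2α = 28.07°  →  invalid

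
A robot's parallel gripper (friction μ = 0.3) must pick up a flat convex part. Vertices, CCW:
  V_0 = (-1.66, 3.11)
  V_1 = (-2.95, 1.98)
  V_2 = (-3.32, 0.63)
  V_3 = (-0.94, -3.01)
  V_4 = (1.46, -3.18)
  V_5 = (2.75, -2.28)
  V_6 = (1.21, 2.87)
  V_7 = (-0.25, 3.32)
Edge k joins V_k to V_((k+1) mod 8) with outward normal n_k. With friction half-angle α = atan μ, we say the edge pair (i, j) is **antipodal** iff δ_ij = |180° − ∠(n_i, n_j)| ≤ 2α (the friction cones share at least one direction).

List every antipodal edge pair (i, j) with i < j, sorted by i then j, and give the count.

count = 6; pairs: (0,4), (1,5), (2,5), (3,6), (3,7), (4,7)

α = atan 0.3 = 16.70°;  2α = 33.40°
n_0 = (-0.6589, +0.7522)
n_1 = (-0.9644, +0.2643)
n_2 = (-0.8370, -0.5472)
n_3 = (-0.0707, -0.9975)
n_4 = (+0.5722, -0.8201)
n_5 = (+0.9581, +0.2865)
n_6 = (+0.2945, +0.9556)
n_7 = (-0.1473, +0.9891)
  (0,1): δ = 146.54°  ·
  (0,2): δ = 98.04°  ·
  (0,3): δ = 45.27°  ·
  (0,4): δ = 6.31°  ✓
  (0,5): δ = 65.43°  ·
  (0,6): δ = 121.65°  ·
  (0,7): δ = 147.25°  ·
  (1,2): δ = 131.49°  ·
  (1,3): δ = 78.72°  ·
  (1,4): δ = 39.77°  ·
  (1,5): δ = 31.98°  ✓
  (1,6): δ = 88.20°  ·
  (1,7): δ = 113.80°  ·
  (2,3): δ = 127.23°  ·
  (2,4): δ = 88.28°  ·
  (2,5): δ = 16.53°  ✓
  (2,6): δ = 39.69°  ·
  (2,7): δ = 65.29°  ·
  (3,4): δ = 141.05°  ·
  (3,5): δ = 69.30°  ·
  (3,6): δ = 13.08°  ✓
  (3,7): δ = 12.52°  ✓
  (4,5): δ = 108.25°  ·
  (4,6): δ = 52.03°  ·
  (4,7): δ = 26.43°  ✓
  (5,6): δ = 123.78°  ·
  (5,7): δ = 98.18°  ·
  (6,7): δ = 154.40°  ·
antipodal pairs: 6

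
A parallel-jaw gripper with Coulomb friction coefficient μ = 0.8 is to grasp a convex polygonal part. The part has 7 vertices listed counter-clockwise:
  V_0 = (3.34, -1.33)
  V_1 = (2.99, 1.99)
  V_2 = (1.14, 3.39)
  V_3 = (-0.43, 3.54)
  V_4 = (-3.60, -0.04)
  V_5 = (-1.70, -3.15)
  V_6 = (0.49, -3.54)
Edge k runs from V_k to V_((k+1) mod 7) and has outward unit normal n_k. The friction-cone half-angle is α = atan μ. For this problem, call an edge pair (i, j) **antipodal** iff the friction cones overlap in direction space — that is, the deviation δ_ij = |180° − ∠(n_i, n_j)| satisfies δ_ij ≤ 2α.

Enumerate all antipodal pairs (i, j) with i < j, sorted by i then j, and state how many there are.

count = 11; pairs: (0,3), (0,4), (0,5), (1,4), (1,5), (1,6), (2,4), (2,5), (2,6), (3,5), (3,6)

α = atan 0.8 = 38.66°;  2α = 77.32°
n_0 = (+0.9945, +0.1048)
n_1 = (+0.6034, +0.7974)
n_2 = (+0.0951, +0.9955)
n_3 = (-0.7487, +0.6629)
n_4 = (-0.8533, -0.5213)
n_5 = (-0.1753, -0.9845)
n_6 = (+0.6128, -0.7902)
  (0,1): δ = 133.13°  ·
  (0,2): δ = 101.48°  ·
  (0,3): δ = 47.54°  ✓
  (0,4): δ = 25.40°  ✓
  (0,5): δ = 73.88°  ✓
  (0,6): δ = 121.77°  ·
  (1,2): δ = 148.34°  ·
  (1,3): δ = 94.41°  ·
  (1,4): δ = 21.46°  ✓
  (1,5): δ = 27.02°  ✓
  (1,6): δ = 74.91°  ✓
  (2,3): δ = 126.07°  ·
  (2,4): δ = 53.12°  ✓
  (2,5): δ = 4.64°  ✓
  (2,6): δ = 43.25°  ✓
  (3,4): δ = 107.05°  ·
  (3,5): δ = 58.57°  ✓
  (3,6): δ = 10.68°  ✓
  (4,5): δ = 131.52°  ·
  (4,6): δ = 83.63°  ·
  (5,6): δ = 132.11°  ·
antipodal pairs: 11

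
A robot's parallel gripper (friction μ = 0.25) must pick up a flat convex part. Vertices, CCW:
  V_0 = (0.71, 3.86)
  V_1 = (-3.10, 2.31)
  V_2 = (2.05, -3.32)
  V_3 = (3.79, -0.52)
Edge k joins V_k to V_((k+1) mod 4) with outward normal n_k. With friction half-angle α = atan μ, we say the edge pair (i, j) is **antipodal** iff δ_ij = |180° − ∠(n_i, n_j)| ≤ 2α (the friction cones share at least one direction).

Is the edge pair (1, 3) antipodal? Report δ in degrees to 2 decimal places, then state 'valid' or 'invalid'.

δ = 7.34°, valid

α = atan 0.25 = 14.04°;  2α = 28.07°
edge 1: e_1 = (+5.15, -5.63);  n_1 = (-0.7379, -0.6750)
edge 3: e_3 = (-3.08, +4.38);  n_3 = (+0.8180, +0.5752)
∠(n_1, n_3) = 172.66°
δ = |180° − 172.66°| = 7.34°
7.34° ≤ 2α = 28.07°  →  valid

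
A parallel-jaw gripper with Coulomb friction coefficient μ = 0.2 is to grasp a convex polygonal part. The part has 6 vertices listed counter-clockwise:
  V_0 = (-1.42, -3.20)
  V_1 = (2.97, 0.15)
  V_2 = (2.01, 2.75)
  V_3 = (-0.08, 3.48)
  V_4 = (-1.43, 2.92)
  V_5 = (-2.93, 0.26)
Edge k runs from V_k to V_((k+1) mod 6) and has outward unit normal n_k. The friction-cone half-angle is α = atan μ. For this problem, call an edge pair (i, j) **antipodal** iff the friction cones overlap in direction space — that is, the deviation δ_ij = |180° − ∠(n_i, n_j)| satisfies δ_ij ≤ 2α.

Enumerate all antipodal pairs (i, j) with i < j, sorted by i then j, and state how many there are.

α = atan 0.2 = 11.31°;  2α = 22.62°
n_0 = (+0.6066, -0.7950)
n_1 = (+0.9381, +0.3464)
n_2 = (+0.3297, +0.9441)
n_3 = (-0.3832, +0.9237)
n_4 = (-0.8711, +0.4912)
n_5 = (-0.9165, -0.4000)
  (0,1): δ = 107.08°  ·
  (0,2): δ = 56.60°  ·
  (0,3): δ = 14.82°  ✓
  (0,4): δ = 23.23°  ·
  (0,5): δ = 76.23°  ·
  (1,2): δ = 129.52°  ·
  (1,3): δ = 87.74°  ·
  (1,4): δ = 49.68°  ·
  (1,5): δ = 3.31°  ✓
  (2,3): δ = 138.22°  ·
  (2,4): δ = 100.17°  ·
  (2,5): δ = 47.17°  ·
  (3,4): δ = 141.95°  ·
  (3,5): δ = 88.95°  ·
  (4,5): δ = 127.00°  ·
antipodal pairs: 2

count = 2; pairs: (0,3), (1,5)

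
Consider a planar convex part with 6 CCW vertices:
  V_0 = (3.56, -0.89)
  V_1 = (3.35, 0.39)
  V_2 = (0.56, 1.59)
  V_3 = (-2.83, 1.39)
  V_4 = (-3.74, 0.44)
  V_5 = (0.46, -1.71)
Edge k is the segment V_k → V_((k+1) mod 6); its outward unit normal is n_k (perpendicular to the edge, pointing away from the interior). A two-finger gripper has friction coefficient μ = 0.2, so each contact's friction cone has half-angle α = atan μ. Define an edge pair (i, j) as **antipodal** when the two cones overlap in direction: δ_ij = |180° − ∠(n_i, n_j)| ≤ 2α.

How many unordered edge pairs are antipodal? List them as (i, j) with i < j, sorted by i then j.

count = 2; pairs: (1,4), (2,5)

α = atan 0.2 = 11.31°;  2α = 22.62°
n_0 = (+0.9868, +0.1619)
n_1 = (+0.3951, +0.9186)
n_2 = (-0.0589, +0.9983)
n_3 = (-0.7221, +0.6917)
n_4 = (-0.4557, -0.8901)
n_5 = (+0.2557, -0.9668)
  (0,1): δ = 122.59°  ·
  (0,2): δ = 95.94°  ·
  (0,3): δ = 53.09°  ·
  (0,4): δ = 53.57°  ·
  (0,5): δ = 95.50°  ·
  (1,2): δ = 153.35°  ·
  (1,3): δ = 110.50°  ·
  (1,4): δ = 3.84°  ✓
  (1,5): δ = 38.09°  ·
  (2,3): δ = 137.14°  ·
  (2,4): δ = 30.48°  ·
  (2,5): δ = 11.44°  ✓
  (3,4): δ = 73.34°  ·
  (3,5): δ = 31.42°  ·
  (4,5): δ = 138.08°  ·
antipodal pairs: 2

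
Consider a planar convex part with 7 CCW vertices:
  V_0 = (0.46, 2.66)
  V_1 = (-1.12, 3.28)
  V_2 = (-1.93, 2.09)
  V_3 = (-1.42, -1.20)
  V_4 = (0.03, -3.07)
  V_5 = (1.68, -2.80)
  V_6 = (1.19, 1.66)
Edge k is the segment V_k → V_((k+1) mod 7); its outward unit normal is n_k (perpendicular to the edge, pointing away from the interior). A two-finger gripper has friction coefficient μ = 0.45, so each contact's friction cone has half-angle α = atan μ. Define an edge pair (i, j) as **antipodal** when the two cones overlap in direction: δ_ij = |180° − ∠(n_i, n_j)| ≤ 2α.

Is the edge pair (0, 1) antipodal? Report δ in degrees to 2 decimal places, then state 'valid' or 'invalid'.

δ = 102.82°, invalid

α = atan 0.45 = 24.23°;  2α = 48.46°
edge 0: e_0 = (-1.58, +0.62);  n_0 = (+0.3653, +0.9309)
edge 1: e_1 = (-0.81, -1.19);  n_1 = (-0.8267, +0.5627)
∠(n_0, n_1) = 77.18°
δ = |180° − 77.18°| = 102.82°
102.82° > 2α = 48.46°  →  invalid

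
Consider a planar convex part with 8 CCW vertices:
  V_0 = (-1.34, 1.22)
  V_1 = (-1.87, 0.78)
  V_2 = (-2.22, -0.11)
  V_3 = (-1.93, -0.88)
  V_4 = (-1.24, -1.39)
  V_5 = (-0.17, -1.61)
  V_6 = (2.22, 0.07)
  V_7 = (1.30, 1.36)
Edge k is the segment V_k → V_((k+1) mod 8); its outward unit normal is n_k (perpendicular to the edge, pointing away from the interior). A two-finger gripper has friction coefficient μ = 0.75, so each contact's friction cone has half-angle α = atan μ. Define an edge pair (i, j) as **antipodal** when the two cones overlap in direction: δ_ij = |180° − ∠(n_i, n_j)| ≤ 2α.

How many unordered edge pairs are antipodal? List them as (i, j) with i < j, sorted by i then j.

count = 11; pairs: (0,4), (0,5), (1,5), (1,6), (2,6), (2,7), (3,6), (3,7), (4,6), (4,7), (5,7)

α = atan 0.75 = 36.87°;  2α = 73.74°
n_0 = (-0.6388, +0.7694)
n_1 = (-0.9306, +0.3660)
n_2 = (-0.9358, -0.3525)
n_3 = (-0.5944, -0.8042)
n_4 = (-0.2014, -0.9795)
n_5 = (+0.5751, -0.8181)
n_6 = (+0.8142, +0.5806)
n_7 = (-0.0530, +0.9986)
  (0,1): δ = 151.17°  ·
  (0,2): δ = 109.06°  ·
  (0,3): δ = 76.17°  ·
  (0,4): δ = 51.32°  ✓
  (0,5): δ = 4.59°  ✓
  (0,6): δ = 85.80°  ·
  (0,7): δ = 143.34°  ·
  (1,2): δ = 137.89°  ·
  (1,3): δ = 105.00°  ·
  (1,4): δ = 80.15°  ·
  (1,5): δ = 33.43°  ✓
  (1,6): δ = 56.96°  ✓
  (1,7): δ = 114.50°  ·
  (2,3): δ = 147.11°  ·
  (2,4): δ = 122.26°  ·
  (2,5): δ = 75.53°  ·
  (2,6): δ = 14.86°  ✓
  (2,7): δ = 72.40°  ✓
  (3,4): δ = 155.15°  ·
  (3,5): δ = 108.43°  ·
  (3,6): δ = 18.04°  ✓
  (3,7): δ = 39.50°  ✓
  (4,5): δ = 133.28°  ·
  (4,6): δ = 42.89°  ✓
  (4,7): δ = 14.65°  ✓
  (5,6): δ = 89.61°  ·
  (5,7): δ = 32.07°  ✓
  (6,7): δ = 122.46°  ·
antipodal pairs: 11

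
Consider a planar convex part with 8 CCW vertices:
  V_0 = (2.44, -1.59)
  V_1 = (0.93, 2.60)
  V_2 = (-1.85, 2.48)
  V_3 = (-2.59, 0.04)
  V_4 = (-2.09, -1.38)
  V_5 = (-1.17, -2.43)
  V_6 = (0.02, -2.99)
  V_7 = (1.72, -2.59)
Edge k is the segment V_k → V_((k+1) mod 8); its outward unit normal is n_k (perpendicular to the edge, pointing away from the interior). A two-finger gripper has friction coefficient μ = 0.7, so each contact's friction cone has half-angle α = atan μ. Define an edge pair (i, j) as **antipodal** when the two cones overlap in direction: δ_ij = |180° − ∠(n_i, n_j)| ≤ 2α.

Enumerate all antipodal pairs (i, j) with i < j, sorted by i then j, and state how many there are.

count = 11; pairs: (0,2), (0,3), (0,4), (0,5), (1,4), (1,5), (1,6), (1,7), (2,6), (2,7), (3,7)

α = atan 0.7 = 34.99°;  2α = 69.98°
n_0 = (+0.9408, +0.3390)
n_1 = (-0.0431, +0.9991)
n_2 = (-0.9570, +0.2902)
n_3 = (-0.9432, -0.3321)
n_4 = (-0.7521, -0.6590)
n_5 = (-0.4258, -0.9048)
n_6 = (+0.2290, -0.9734)
n_7 = (+0.8115, -0.5843)
  (0,1): δ = 107.35°  ·
  (0,2): δ = 36.69°  ✓
  (0,3): δ = 0.42°  ✓
  (0,4): δ = 21.41°  ✓
  (0,5): δ = 44.98°  ✓
  (0,6): δ = 83.42°  ·
  (0,7): δ = 124.43°  ·
  (1,2): δ = 109.34°  ·
  (1,3): δ = 73.07°  ·
  (1,4): δ = 51.25°  ✓
  (1,5): δ = 27.67°  ✓
  (1,6): δ = 10.77°  ✓
  (1,7): δ = 51.77°  ✓
  (2,3): δ = 143.73°  ·
  (2,4): δ = 121.90°  ·
  (2,5): δ = 98.33°  ·
  (2,6): δ = 59.89°  ✓
  (2,7): δ = 18.88°  ✓
  (3,4): δ = 158.17°  ·
  (3,5): δ = 134.60°  ·
  (3,6): δ = 96.16°  ·
  (3,7): δ = 55.15°  ✓
  (4,5): δ = 156.43°  ·
  (4,6): δ = 117.98°  ·
  (4,7): δ = 76.98°  ·
  (5,6): δ = 141.56°  ·
  (5,7): δ = 100.55°  ·
  (6,7): δ = 138.99°  ·
antipodal pairs: 11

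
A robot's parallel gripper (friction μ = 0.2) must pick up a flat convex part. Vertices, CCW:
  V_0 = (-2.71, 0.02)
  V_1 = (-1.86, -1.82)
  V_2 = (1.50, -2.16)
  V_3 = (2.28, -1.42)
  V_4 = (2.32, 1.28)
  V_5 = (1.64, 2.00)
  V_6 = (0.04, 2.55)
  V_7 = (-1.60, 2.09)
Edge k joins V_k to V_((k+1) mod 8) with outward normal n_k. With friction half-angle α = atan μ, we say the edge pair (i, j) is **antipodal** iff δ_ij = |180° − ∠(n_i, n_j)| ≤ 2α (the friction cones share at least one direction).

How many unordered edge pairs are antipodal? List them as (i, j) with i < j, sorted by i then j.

α = atan 0.2 = 11.31°;  2α = 22.62°
n_0 = (-0.9078, -0.4194)
n_1 = (-0.1007, -0.9949)
n_2 = (+0.6883, -0.7255)
n_3 = (+0.9999, -0.0148)
n_4 = (+0.7270, +0.6866)
n_5 = (+0.3251, +0.9457)
n_6 = (-0.2701, +0.9628)
n_7 = (-0.8813, +0.4726)
  (0,1): δ = 120.57°  ·
  (0,2): δ = 71.30°  ·
  (0,3): δ = 25.64°  ·
  (0,4): δ = 18.57°  ✓
  (0,5): δ = 46.23°  ·
  (0,6): δ = 80.87°  ·
  (0,7): δ = 127.00°  ·
  (1,2): δ = 130.73°  ·
  (1,3): δ = 85.07°  ·
  (1,4): δ = 40.86°  ·
  (1,5): δ = 13.19°  ✓
  (1,6): δ = 21.45°  ✓
  (1,7): δ = 67.58°  ·
  (2,3): δ = 134.34°  ·
  (2,4): δ = 90.13°  ·
  (2,5): δ = 62.46°  ·
  (2,6): δ = 27.82°  ·
  (2,7): δ = 18.31°  ✓
  (3,4): δ = 135.79°  ·
  (3,5): δ = 108.12°  ·
  (3,6): δ = 73.48°  ·
  (3,7): δ = 27.35°  ·
  (4,5): δ = 152.33°  ·
  (4,6): δ = 117.70°  ·
  (4,7): δ = 71.57°  ·
  (5,6): δ = 145.36°  ·
  (5,7): δ = 99.23°  ·
  (6,7): δ = 133.87°  ·
antipodal pairs: 4

count = 4; pairs: (0,4), (1,5), (1,6), (2,7)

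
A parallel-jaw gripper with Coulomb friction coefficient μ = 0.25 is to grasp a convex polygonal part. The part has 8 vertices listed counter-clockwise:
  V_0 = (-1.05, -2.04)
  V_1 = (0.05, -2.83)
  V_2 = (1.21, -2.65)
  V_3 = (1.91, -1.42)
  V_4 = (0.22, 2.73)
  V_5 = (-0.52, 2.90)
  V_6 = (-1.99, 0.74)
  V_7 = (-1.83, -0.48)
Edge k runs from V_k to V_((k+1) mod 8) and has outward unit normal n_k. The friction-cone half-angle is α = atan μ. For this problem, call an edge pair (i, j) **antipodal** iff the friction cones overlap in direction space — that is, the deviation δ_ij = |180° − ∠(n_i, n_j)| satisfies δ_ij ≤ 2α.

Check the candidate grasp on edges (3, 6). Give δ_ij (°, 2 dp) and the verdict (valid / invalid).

δ = 14.69°, valid

α = atan 0.25 = 14.04°;  2α = 28.07°
edge 3: e_3 = (-1.69, +4.15);  n_3 = (+0.9262, +0.3772)
edge 6: e_6 = (+0.16, -1.22);  n_6 = (-0.9915, -0.1300)
∠(n_3, n_6) = 165.31°
δ = |180° − 165.31°| = 14.69°
14.69° ≤ 2α = 28.07°  →  valid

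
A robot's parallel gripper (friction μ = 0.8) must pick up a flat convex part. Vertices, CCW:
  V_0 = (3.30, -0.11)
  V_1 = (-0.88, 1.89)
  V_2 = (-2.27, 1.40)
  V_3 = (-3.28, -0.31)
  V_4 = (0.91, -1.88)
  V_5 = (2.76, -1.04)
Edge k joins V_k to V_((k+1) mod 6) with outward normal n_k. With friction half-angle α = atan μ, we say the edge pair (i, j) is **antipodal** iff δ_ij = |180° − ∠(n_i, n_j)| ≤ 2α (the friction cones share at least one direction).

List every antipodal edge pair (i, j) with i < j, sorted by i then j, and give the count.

count = 7; pairs: (0,3), (0,4), (1,3), (1,4), (1,5), (2,4), (2,5)

α = atan 0.8 = 38.66°;  2α = 77.32°
n_0 = (+0.4316, +0.9021)
n_1 = (-0.3325, +0.9431)
n_2 = (-0.8610, +0.5086)
n_3 = (-0.3509, -0.9364)
n_4 = (+0.4134, -0.9105)
n_5 = (+0.8648, -0.5021)
  (0,1): δ = 135.01°  ·
  (0,2): δ = 95.00°  ·
  (0,3): δ = 5.03°  ✓
  (0,4): δ = 49.99°  ✓
  (0,5): δ = 85.43°  ·
  (1,2): δ = 139.99°  ·
  (1,3): δ = 39.96°  ✓
  (1,4): δ = 5.00°  ✓
  (1,5): δ = 40.44°  ✓
  (2,3): δ = 79.97°  ·
  (2,4): δ = 35.01°  ✓
  (2,5): δ = 0.43°  ✓
  (3,4): δ = 135.04°  ·
  (3,5): δ = 99.60°  ·
  (4,5): δ = 144.56°  ·
antipodal pairs: 7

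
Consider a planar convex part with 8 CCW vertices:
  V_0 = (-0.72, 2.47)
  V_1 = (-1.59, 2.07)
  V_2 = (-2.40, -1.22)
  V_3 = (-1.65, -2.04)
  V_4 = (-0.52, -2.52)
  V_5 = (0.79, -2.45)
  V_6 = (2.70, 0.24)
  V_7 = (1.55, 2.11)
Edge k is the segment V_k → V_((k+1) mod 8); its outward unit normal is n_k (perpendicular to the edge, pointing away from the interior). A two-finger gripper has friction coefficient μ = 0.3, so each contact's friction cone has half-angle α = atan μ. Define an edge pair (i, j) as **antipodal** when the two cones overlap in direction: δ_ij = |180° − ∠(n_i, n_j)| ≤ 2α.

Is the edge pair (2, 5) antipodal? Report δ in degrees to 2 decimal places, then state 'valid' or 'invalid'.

δ = 77.82°, invalid

α = atan 0.3 = 16.70°;  2α = 33.40°
edge 2: e_2 = (+0.75, -0.82);  n_2 = (-0.7379, -0.6749)
edge 5: e_5 = (+1.91, +2.69);  n_5 = (+0.8154, -0.5789)
∠(n_2, n_5) = 102.18°
δ = |180° − 102.18°| = 77.82°
77.82° > 2α = 33.40°  →  invalid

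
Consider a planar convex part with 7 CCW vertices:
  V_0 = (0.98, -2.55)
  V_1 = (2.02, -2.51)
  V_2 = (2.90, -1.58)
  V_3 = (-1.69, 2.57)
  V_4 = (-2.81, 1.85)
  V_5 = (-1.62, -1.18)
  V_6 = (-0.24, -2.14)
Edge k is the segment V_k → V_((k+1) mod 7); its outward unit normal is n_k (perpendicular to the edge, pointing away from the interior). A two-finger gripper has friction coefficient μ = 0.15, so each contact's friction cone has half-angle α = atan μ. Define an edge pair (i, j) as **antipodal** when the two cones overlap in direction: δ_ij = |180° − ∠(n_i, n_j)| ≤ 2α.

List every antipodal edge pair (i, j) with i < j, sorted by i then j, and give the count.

α = atan 0.15 = 8.53°;  2α = 17.06°
n_0 = (+0.0384, -0.9993)
n_1 = (+0.7264, -0.6873)
n_2 = (+0.6707, +0.7418)
n_3 = (-0.5408, +0.8412)
n_4 = (-0.9308, -0.3656)
n_5 = (-0.5711, -0.8209)
n_6 = (-0.3186, -0.9479)
  (0,1): δ = 135.62°  ·
  (0,2): δ = 44.32°  ·
  (0,3): δ = 30.53°  ·
  (0,4): δ = 109.24°  ·
  (0,5): δ = 142.97°  ·
  (0,6): δ = 159.22°  ·
  (1,2): δ = 88.70°  ·
  (1,3): δ = 13.85°  ✓
  (1,4): δ = 64.86°  ·
  (1,5): δ = 98.59°  ·
  (1,6): δ = 114.84°  ·
  (2,3): δ = 105.15°  ·
  (2,4): δ = 26.44°  ·
  (2,5): δ = 7.29°  ✓
  (2,6): δ = 23.54°  ·
  (3,4): δ = 101.29°  ·
  (3,5): δ = 67.56°  ·
  (3,6): δ = 51.31°  ·
  (4,5): δ = 146.27°  ·
  (4,6): δ = 130.02°  ·
  (5,6): δ = 163.75°  ·
antipodal pairs: 2

count = 2; pairs: (1,3), (2,5)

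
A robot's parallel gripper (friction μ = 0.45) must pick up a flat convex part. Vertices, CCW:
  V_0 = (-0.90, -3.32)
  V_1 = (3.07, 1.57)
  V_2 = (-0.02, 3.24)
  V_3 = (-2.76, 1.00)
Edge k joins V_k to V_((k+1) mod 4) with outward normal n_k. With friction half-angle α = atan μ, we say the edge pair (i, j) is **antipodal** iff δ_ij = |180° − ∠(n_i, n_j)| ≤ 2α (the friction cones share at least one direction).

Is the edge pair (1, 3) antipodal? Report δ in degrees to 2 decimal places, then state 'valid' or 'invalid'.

α = atan 0.45 = 24.23°;  2α = 48.46°
edge 1: e_1 = (-3.09, +1.67);  n_1 = (+0.4755, +0.8797)
edge 3: e_3 = (+1.86, -4.32);  n_3 = (-0.9185, -0.3955)
∠(n_1, n_3) = 141.68°
δ = |180° − 141.68°| = 38.32°
38.32° ≤ 2α = 48.46°  →  valid

δ = 38.32°, valid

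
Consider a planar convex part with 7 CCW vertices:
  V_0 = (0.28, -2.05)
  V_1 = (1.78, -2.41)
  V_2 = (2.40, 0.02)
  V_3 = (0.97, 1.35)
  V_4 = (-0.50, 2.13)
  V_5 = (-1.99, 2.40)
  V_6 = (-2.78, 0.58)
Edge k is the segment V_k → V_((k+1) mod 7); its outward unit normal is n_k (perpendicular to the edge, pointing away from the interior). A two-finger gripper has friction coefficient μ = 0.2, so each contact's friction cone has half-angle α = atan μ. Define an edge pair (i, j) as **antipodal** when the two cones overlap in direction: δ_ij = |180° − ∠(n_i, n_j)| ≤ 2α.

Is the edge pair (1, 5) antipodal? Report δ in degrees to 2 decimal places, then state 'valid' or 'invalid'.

α = atan 0.2 = 11.31°;  2α = 22.62°
edge 1: e_1 = (+0.62, +2.43);  n_1 = (+0.9690, -0.2472)
edge 5: e_5 = (-0.79, -1.82);  n_5 = (-0.9173, +0.3982)
∠(n_1, n_5) = 170.85°
δ = |180° − 170.85°| = 9.15°
9.15° ≤ 2α = 22.62°  →  valid

δ = 9.15°, valid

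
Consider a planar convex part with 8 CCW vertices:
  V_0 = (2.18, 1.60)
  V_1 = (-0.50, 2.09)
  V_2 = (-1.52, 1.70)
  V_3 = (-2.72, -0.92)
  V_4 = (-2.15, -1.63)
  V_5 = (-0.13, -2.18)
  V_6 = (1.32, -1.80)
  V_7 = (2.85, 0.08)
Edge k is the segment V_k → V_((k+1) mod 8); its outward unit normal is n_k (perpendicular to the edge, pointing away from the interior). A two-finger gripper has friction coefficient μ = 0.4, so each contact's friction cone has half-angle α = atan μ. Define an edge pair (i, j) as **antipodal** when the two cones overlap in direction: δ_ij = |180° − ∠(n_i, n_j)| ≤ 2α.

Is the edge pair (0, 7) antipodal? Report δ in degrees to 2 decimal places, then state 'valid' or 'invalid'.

α = atan 0.4 = 21.80°;  2α = 43.60°
edge 0: e_0 = (-2.68, +0.49);  n_0 = (+0.1799, +0.9837)
edge 7: e_7 = (-0.67, +1.52);  n_7 = (+0.9150, +0.4033)
∠(n_0, n_7) = 55.85°
δ = |180° − 55.85°| = 124.15°
124.15° > 2α = 43.60°  →  invalid

δ = 124.15°, invalid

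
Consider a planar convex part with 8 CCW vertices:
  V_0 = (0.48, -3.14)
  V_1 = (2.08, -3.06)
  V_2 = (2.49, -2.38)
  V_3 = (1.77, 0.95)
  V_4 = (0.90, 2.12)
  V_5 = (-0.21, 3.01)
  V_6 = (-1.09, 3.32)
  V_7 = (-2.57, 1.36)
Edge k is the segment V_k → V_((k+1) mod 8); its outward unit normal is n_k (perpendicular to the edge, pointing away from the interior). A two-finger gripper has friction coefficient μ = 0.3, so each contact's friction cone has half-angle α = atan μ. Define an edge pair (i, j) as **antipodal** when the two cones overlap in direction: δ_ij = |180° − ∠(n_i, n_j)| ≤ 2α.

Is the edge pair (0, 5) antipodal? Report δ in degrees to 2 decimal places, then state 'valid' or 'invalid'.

δ = 22.27°, valid

α = atan 0.3 = 16.70°;  2α = 33.40°
edge 0: e_0 = (+1.60, +0.08);  n_0 = (+0.0499, -0.9988)
edge 5: e_5 = (-0.88, +0.31);  n_5 = (+0.3323, +0.9432)
∠(n_0, n_5) = 157.73°
δ = |180° − 157.73°| = 22.27°
22.27° ≤ 2α = 33.40°  →  valid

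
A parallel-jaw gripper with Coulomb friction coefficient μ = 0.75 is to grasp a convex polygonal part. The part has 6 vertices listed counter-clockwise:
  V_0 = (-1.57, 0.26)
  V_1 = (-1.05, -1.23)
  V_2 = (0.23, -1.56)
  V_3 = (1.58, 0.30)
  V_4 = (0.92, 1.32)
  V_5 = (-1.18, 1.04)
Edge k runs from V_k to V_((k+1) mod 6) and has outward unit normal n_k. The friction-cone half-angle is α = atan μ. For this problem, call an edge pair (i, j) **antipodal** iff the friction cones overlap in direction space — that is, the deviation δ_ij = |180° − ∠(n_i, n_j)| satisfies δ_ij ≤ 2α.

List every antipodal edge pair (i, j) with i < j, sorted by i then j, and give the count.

count = 7; pairs: (0,2), (0,3), (1,3), (1,4), (2,4), (2,5), (3,5)

α = atan 0.75 = 36.87°;  2α = 73.74°
n_0 = (-0.9442, -0.3295)
n_1 = (-0.2496, -0.9683)
n_2 = (+0.8093, -0.5874)
n_3 = (+0.8396, +0.5433)
n_4 = (-0.1322, +0.9912)
n_5 = (-0.8944, +0.4472)
  (0,1): δ = 123.70°  ·
  (0,2): δ = 55.21°  ✓
  (0,3): δ = 13.67°  ✓
  (0,4): δ = 78.36°  ·
  (0,5): δ = 134.20°  ·
  (1,2): δ = 111.52°  ·
  (1,3): δ = 42.64°  ✓
  (1,4): δ = 22.05°  ✓
  (1,5): δ = 77.89°  ·
  (2,3): δ = 111.12°  ·
  (2,4): δ = 46.43°  ✓
  (2,5): δ = 9.41°  ✓
  (3,4): δ = 115.31°  ·
  (3,5): δ = 59.47°  ✓
  (4,5): δ = 124.16°  ·
antipodal pairs: 7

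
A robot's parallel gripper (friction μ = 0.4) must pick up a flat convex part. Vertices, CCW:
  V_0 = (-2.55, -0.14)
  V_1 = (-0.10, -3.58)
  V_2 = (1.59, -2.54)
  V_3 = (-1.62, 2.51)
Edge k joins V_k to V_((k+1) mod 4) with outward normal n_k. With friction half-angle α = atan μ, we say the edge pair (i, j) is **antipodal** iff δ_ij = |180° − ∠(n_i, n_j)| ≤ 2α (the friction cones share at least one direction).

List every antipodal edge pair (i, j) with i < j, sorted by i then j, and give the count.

α = atan 0.4 = 21.80°;  2α = 43.60°
n_0 = (-0.8145, -0.5801)
n_1 = (+0.5241, -0.8517)
n_2 = (+0.8439, +0.5364)
n_3 = (-0.9436, +0.3311)
  (0,1): δ = 93.85°  ·
  (0,2): δ = 3.02°  ✓
  (0,3): δ = 125.20°  ·
  (1,2): δ = 89.17°  ·
  (1,3): δ = 39.05°  ✓
  (2,3): δ = 51.78°  ·
antipodal pairs: 2

count = 2; pairs: (0,2), (1,3)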